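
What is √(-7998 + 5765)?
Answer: I*√2233 ≈ 47.255*I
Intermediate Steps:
√(-7998 + 5765) = √(-2233) = I*√2233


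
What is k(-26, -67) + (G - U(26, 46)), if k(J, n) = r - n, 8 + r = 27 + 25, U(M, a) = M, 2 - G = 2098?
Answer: -2011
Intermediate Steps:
G = -2096 (G = 2 - 1*2098 = 2 - 2098 = -2096)
r = 44 (r = -8 + (27 + 25) = -8 + 52 = 44)
k(J, n) = 44 - n
k(-26, -67) + (G - U(26, 46)) = (44 - 1*(-67)) + (-2096 - 1*26) = (44 + 67) + (-2096 - 26) = 111 - 2122 = -2011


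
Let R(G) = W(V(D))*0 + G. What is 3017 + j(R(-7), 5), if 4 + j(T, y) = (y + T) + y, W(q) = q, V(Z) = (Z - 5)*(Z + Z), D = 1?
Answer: 3016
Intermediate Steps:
V(Z) = 2*Z*(-5 + Z) (V(Z) = (-5 + Z)*(2*Z) = 2*Z*(-5 + Z))
R(G) = G (R(G) = (2*1*(-5 + 1))*0 + G = (2*1*(-4))*0 + G = -8*0 + G = 0 + G = G)
j(T, y) = -4 + T + 2*y (j(T, y) = -4 + ((y + T) + y) = -4 + ((T + y) + y) = -4 + (T + 2*y) = -4 + T + 2*y)
3017 + j(R(-7), 5) = 3017 + (-4 - 7 + 2*5) = 3017 + (-4 - 7 + 10) = 3017 - 1 = 3016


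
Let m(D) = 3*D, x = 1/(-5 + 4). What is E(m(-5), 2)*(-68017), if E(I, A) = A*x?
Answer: 136034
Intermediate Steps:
x = -1 (x = 1/(-1) = -1)
E(I, A) = -A (E(I, A) = A*(-1) = -A)
E(m(-5), 2)*(-68017) = -1*2*(-68017) = -2*(-68017) = 136034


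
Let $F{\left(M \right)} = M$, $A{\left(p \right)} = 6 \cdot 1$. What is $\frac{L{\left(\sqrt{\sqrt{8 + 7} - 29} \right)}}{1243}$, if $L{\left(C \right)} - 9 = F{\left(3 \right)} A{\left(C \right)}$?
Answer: $\frac{27}{1243} \approx 0.021722$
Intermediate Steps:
$A{\left(p \right)} = 6$
$L{\left(C \right)} = 27$ ($L{\left(C \right)} = 9 + 3 \cdot 6 = 9 + 18 = 27$)
$\frac{L{\left(\sqrt{\sqrt{8 + 7} - 29} \right)}}{1243} = \frac{27}{1243}$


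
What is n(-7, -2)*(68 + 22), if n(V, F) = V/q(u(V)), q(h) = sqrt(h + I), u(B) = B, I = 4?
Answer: 210*I*sqrt(3) ≈ 363.73*I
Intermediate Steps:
q(h) = sqrt(4 + h) (q(h) = sqrt(h + 4) = sqrt(4 + h))
n(V, F) = V/sqrt(4 + V) (n(V, F) = V/(sqrt(4 + V)) = V/sqrt(4 + V))
n(-7, -2)*(68 + 22) = (-7/sqrt(4 - 7))*(68 + 22) = -(-7)*I*sqrt(3)/3*90 = (7*I*sqrt(3)/3)*90 = 210*I*sqrt(3)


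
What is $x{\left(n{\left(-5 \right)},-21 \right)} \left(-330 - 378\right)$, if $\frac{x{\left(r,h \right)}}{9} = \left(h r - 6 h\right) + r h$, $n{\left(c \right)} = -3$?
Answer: $-1605744$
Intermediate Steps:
$x{\left(r,h \right)} = - 54 h + 18 h r$ ($x{\left(r,h \right)} = 9 \left(\left(h r - 6 h\right) + r h\right) = 9 \left(\left(- 6 h + h r\right) + h r\right) = 9 \left(- 6 h + 2 h r\right) = - 54 h + 18 h r$)
$x{\left(n{\left(-5 \right)},-21 \right)} \left(-330 - 378\right) = 18 \left(-21\right) \left(-3 - 3\right) \left(-330 - 378\right) = 18 \left(-21\right) \left(-6\right) \left(-708\right) = 2268 \left(-708\right) = -1605744$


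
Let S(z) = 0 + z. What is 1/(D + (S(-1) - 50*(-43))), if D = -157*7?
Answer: 1/1050 ≈ 0.00095238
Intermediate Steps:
S(z) = z
D = -1099
1/(D + (S(-1) - 50*(-43))) = 1/(-1099 + (-1 - 50*(-43))) = 1/(-1099 + (-1 + 2150)) = 1/(-1099 + 2149) = 1/1050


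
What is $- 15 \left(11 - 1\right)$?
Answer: $-150$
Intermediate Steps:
$- 15 \left(11 - 1\right) = \left(-15\right) 10 = -150$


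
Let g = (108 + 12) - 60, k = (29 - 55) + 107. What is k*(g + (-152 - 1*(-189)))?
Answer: 7857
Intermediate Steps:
k = 81 (k = -26 + 107 = 81)
g = 60 (g = 120 - 60 = 60)
k*(g + (-152 - 1*(-189))) = 81*(60 + (-152 - 1*(-189))) = 81*(60 + (-152 + 189)) = 81*(60 + 37) = 81*97 = 7857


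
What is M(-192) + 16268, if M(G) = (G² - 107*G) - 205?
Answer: 73471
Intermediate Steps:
M(G) = -205 + G² - 107*G
M(-192) + 16268 = (-205 + (-192)² - 107*(-192)) + 16268 = (-205 + 36864 + 20544) + 16268 = 57203 + 16268 = 73471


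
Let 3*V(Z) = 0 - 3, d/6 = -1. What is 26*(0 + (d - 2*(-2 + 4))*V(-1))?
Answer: 260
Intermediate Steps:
d = -6 (d = 6*(-1) = -6)
V(Z) = -1 (V(Z) = (0 - 3)/3 = (⅓)*(-3) = -1)
26*(0 + (d - 2*(-2 + 4))*V(-1)) = 26*(0 + (-6 - 2*(-2 + 4))*(-1)) = 26*(0 + (-6 - 2*2)*(-1)) = 26*(0 + (-6 - 4)*(-1)) = 26*(0 - 10*(-1)) = 26*(0 + 10) = 26*10 = 260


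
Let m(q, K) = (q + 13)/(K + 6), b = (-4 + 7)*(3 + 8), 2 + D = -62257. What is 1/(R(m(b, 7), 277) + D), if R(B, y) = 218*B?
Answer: -13/799339 ≈ -1.6263e-5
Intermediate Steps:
D = -62259 (D = -2 - 62257 = -62259)
b = 33 (b = 3*11 = 33)
m(q, K) = (13 + q)/(6 + K)
1/(R(m(b, 7), 277) + D) = 1/(218*((13 + 33)/(6 + 7)) - 62259) = 1/(218*(46/13) - 62259) = 1/(10028/13 - 62259) = 1/(-799339/13) = -13/799339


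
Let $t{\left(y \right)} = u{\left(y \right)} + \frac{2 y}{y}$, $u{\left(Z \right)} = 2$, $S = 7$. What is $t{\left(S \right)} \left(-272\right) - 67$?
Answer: $-1155$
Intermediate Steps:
$t{\left(y \right)} = 4$ ($t{\left(y \right)} = 2 + \frac{2 y}{y} = 2 + 2 = 4$)
$t{\left(S \right)} \left(-272\right) - 67 = 4 \left(-272\right) - 67 = -1088 - 67 = -1155$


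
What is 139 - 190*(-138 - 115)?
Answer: 48209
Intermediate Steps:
139 - 190*(-138 - 115) = 139 - 190*(-253) = 139 + 48070 = 48209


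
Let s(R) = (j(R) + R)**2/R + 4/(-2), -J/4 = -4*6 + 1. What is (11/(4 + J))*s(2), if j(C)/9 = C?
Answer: 363/16 ≈ 22.688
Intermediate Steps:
j(C) = 9*C
J = 92 (J = -4*(-4*6 + 1) = -4*(-24 + 1) = -4*(-23) = 92)
s(R) = -2 + 100*R (s(R) = (9*R + R)**2/R + 4/(-2) = (10*R)**2/R + 4*(-1/2) = (100*R**2)/R - 2 = 100*R - 2 = -2 + 100*R)
(11/(4 + J))*s(2) = (11/(4 + 92))*(-2 + 100*2) = (11/96)*(-2 + 200) = (11*(1/96))*198 = (11/96)*198 = 363/16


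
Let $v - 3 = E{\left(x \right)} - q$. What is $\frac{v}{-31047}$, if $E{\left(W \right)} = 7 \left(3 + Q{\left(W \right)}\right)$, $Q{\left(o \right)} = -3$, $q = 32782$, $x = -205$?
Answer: $\frac{32779}{31047} \approx 1.0558$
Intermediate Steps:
$E{\left(W \right)} = 0$ ($E{\left(W \right)} = 7 \left(3 - 3\right) = 7 \cdot 0 = 0$)
$v = -32779$ ($v = 3 + \left(0 - 32782\right) = 3 - 32782 = -32779$)
$\frac{v}{-31047} = - \frac{32779}{-31047} = \left(-32779\right) \left(- \frac{1}{31047}\right) = \frac{32779}{31047}$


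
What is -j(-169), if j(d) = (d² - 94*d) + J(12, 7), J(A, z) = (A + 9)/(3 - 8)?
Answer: -222214/5 ≈ -44443.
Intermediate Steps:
J(A, z) = -9/5 - A/5 (J(A, z) = (9 + A)/(-5) = (9 + A)*(-⅕) = -9/5 - A/5)
j(d) = -21/5 + d² - 94*d (j(d) = (d² - 94*d) + (-9/5 - ⅕*12) = (d² - 94*d) + (-9/5 - 12/5) = (d² - 94*d) - 21/5 = -21/5 + d² - 94*d)
-j(-169) = -(-21/5 + (-169)² - 94*(-169)) = -(-21/5 + 28561 + 15886) = -1*222214/5 = -222214/5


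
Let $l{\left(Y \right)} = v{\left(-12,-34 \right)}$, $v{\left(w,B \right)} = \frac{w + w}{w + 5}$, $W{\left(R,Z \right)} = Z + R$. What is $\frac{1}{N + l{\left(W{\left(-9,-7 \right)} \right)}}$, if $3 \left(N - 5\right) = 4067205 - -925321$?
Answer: $\frac{21}{34947859} \approx 6.0089 \cdot 10^{-7}$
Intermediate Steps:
$W{\left(R,Z \right)} = R + Z$
$v{\left(w,B \right)} = \frac{2 w}{5 + w}$
$l{\left(Y \right)} = \frac{24}{7}$ ($l{\left(Y \right)} = 2 \left(-12\right) \frac{1}{5 - 12} = 2 \left(-12\right) \frac{1}{-7} = 2 \left(-12\right) \left(- \frac{1}{7}\right) = \frac{24}{7}$)
$N = \frac{4992541}{3}$ ($N = 5 + \frac{4067205 - -925321}{3} = 5 + \frac{4067205 + 925321}{3} = 5 + \frac{1}{3} \cdot 4992526 = 5 + \frac{4992526}{3} = \frac{4992541}{3} \approx 1.6642 \cdot 10^{6}$)
$\frac{1}{N + l{\left(W{\left(-9,-7 \right)} \right)}} = \frac{1}{\frac{4992541}{3} + \frac{24}{7}} = \frac{1}{\frac{34947859}{21}} = \frac{21}{34947859}$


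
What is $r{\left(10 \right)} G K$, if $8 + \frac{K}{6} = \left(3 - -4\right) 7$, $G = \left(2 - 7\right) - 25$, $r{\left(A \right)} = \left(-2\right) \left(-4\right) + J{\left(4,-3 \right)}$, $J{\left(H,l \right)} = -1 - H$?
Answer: $-22140$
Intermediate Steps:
$r{\left(A \right)} = 3$ ($r{\left(A \right)} = \left(-2\right) \left(-4\right) - 5 = 8 - 5 = 3$)
$G = -30$ ($G = -5 - 25 = -30$)
$K = 246$ ($K = -48 + 6 \left(3 - -4\right) 7 = -48 + 6 \left(3 + 4\right) 7 = -48 + 6 \cdot 7 \cdot 7 = -48 + 6 \cdot 49 = -48 + 294 = 246$)
$r{\left(10 \right)} G K = 3 \left(-30\right) 246 = \left(-90\right) 246 = -22140$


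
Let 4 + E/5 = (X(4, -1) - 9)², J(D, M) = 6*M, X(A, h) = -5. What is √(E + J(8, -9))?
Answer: √906 ≈ 30.100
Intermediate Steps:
E = 960 (E = -20 + 5*(-5 - 9)² = -20 + 5*(-14)² = -20 + 5*196 = -20 + 980 = 960)
√(E + J(8, -9)) = √(960 + 6*(-9)) = √(960 - 54) = √906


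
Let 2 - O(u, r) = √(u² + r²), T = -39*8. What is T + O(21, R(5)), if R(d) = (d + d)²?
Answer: -310 - √10441 ≈ -412.18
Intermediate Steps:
T = -312
R(d) = 4*d² (R(d) = (2*d)² = 4*d²)
O(u, r) = 2 - √(r² + u²) (O(u, r) = 2 - √(u² + r²) = 2 - √(r² + u²))
T + O(21, R(5)) = -312 + (2 - √((4*5²)² + 21²)) = -312 + (2 - √((4*25)² + 441)) = -312 + (2 - √(100² + 441)) = -312 + (2 - √(10000 + 441)) = -312 + (2 - √10441) = -310 - √10441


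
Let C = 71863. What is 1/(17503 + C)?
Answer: 1/89366 ≈ 1.1190e-5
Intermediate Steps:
1/(17503 + C) = 1/(17503 + 71863) = 1/89366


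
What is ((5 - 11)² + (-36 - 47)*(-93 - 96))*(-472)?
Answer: -7421256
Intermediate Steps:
((5 - 11)² + (-36 - 47)*(-93 - 96))*(-472) = ((-6)² - 83*(-189))*(-472) = (36 + 15687)*(-472) = 15723*(-472) = -7421256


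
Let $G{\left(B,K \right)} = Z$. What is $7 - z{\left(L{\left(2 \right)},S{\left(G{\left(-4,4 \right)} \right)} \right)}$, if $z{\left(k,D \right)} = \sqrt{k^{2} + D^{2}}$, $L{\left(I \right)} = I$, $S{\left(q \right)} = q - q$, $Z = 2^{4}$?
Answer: $5$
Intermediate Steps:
$Z = 16$
$G{\left(B,K \right)} = 16$
$S{\left(q \right)} = 0$
$z{\left(k,D \right)} = \sqrt{D^{2} + k^{2}}$
$7 - z{\left(L{\left(2 \right)},S{\left(G{\left(-4,4 \right)} \right)} \right)} = 7 - \sqrt{0^{2} + 2^{2}} = 7 - \sqrt{0 + 4} = 7 - \sqrt{4} = 7 - 2 = 5$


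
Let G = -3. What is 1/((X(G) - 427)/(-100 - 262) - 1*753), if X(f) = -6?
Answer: -362/272153 ≈ -0.0013301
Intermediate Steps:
1/((X(G) - 427)/(-100 - 262) - 1*753) = 1/((-6 - 427)/(-100 - 262) - 1*753) = 1/(-433/(-362) - 753) = 1/(-433*(-1/362) - 753) = 1/(433/362 - 753) = 1/(-272153/362) = -362/272153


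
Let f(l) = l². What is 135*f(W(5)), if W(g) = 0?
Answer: 0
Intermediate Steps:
135*f(W(5)) = 135*0² = 135*0 = 0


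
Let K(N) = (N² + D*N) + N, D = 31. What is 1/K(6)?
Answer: 1/228 ≈ 0.0043860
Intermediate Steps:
K(N) = N² + 32*N (K(N) = (N² + 31*N) + N = N² + 32*N)
1/K(6) = 1/(6*(32 + 6)) = 1/(6*38) = 1/228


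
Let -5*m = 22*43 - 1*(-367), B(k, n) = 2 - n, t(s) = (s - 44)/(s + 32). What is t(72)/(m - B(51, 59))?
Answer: -35/26728 ≈ -0.0013095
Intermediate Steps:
t(s) = (-44 + s)/(32 + s)
m = -1313/5 (m = -(22*43 - 1*(-367))/5 = -(946 + 367)/5 = -⅕*1313 = -1313/5 ≈ -262.60)
t(72)/(m - B(51, 59)) = ((-44 + 72)/(32 + 72))/(-1313/5 - (2 - 1*59)) = (28/104)/(-1313/5 - (2 - 59)) = ((1/104)*28)/(-1313/5 - 1*(-57)) = 7/(26*(-1313/5 + 57)) = 7/(26*(-1028/5)) = (7/26)*(-5/1028) = -35/26728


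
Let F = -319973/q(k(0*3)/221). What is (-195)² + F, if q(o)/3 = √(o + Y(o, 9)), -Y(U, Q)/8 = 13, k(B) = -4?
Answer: 38025 + 319973*I*√1270087/34482 ≈ 38025.0 + 10458.0*I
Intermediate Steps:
Y(U, Q) = -104 (Y(U, Q) = -8*13 = -104)
q(o) = 3*√(-104 + o) (q(o) = 3*√(o - 104) = 3*√(-104 + o))
F = 319973*I*√1270087/34482 (F = -319973*1/(3*√(-104 - 4/221)) = -319973*(-I*√1270087/34482) = -(-319973)*I*√1270087/34482 = 319973*I*√1270087/34482 ≈ 10458.0*I)
(-195)² + F = (-195)² + 319973*I*√1270087/34482 = 38025 + 319973*I*√1270087/34482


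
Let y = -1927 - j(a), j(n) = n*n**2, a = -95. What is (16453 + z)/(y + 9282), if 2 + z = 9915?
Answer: 13183/432365 ≈ 0.030490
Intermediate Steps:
j(n) = n**3
y = 855448 (y = -1927 - 1*(-95)**3 = -1927 - 1*(-857375) = -1927 + 857375 = 855448)
z = 9913 (z = -2 + 9915 = 9913)
(16453 + z)/(y + 9282) = (16453 + 9913)/(855448 + 9282) = 26366/864730 = 26366*(1/864730) = 13183/432365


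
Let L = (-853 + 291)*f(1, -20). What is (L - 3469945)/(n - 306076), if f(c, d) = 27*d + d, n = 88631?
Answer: 631045/43489 ≈ 14.510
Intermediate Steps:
f(c, d) = 28*d
L = 314720 (L = (-853 + 291)*(28*(-20)) = -562*(-560) = 314720)
(L - 3469945)/(n - 306076) = (314720 - 3469945)/(88631 - 306076) = -3155225/(-217445) = -3155225*(-1/217445) = 631045/43489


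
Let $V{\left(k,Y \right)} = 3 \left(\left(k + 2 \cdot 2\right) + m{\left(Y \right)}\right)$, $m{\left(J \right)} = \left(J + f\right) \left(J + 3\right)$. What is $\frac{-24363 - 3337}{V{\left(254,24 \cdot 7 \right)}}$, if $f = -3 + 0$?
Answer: $- \frac{27700}{85419} \approx -0.32428$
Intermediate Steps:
$f = -3$
$m{\left(J \right)} = \left(-3 + J\right) \left(3 + J\right)$ ($m{\left(J \right)} = \left(J - 3\right) \left(J + 3\right) = \left(-3 + J\right) \left(3 + J\right)$)
$V{\left(k,Y \right)} = -15 + 3 k + 3 Y^{2}$ ($V{\left(k,Y \right)} = 3 \left(\left(k + 2 \cdot 2\right) + \left(-9 + Y^{2}\right)\right) = 3 \left(\left(k + 4\right) + \left(-9 + Y^{2}\right)\right) = 3 \left(\left(4 + k\right) + \left(-9 + Y^{2}\right)\right) = 3 \left(-5 + k + Y^{2}\right) = -15 + 3 k + 3 Y^{2}$)
$\frac{-24363 - 3337}{V{\left(254,24 \cdot 7 \right)}} = \frac{-24363 - 3337}{-15 + 3 \cdot 254 + 3 \left(24 \cdot 7\right)^{2}} = \frac{-24363 - 3337}{-15 + 762 + 3 \cdot 168^{2}} = - \frac{27700}{-15 + 762 + 3 \cdot 28224} = - \frac{27700}{-15 + 762 + 84672} = - \frac{27700}{85419}$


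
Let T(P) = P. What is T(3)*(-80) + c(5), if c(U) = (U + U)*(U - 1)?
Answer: -200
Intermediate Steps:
c(U) = 2*U*(-1 + U) (c(U) = (2*U)*(-1 + U) = 2*U*(-1 + U))
T(3)*(-80) + c(5) = 3*(-80) + 2*5*(-1 + 5) = -240 + 2*5*4 = -240 + 40 = -200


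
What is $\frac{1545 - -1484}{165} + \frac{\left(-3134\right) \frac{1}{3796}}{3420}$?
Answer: $\frac{1310764339}{71402760} \approx 18.357$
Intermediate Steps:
$\frac{1545 - -1484}{165} + \frac{\left(-3134\right) \frac{1}{3796}}{3420} = \left(1545 + 1484\right) \frac{1}{165} + \left(-3134\right) \frac{1}{3796} \cdot \frac{1}{3420} = 3029 \cdot \frac{1}{165} - \frac{1567}{6491160} = \frac{3029}{165} - \frac{1567}{6491160} = \frac{1310764339}{71402760}$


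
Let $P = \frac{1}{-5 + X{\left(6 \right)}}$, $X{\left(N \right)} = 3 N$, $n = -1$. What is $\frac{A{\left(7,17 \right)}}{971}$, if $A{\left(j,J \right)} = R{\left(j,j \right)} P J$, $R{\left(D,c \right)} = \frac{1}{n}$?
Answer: $- \frac{17}{12623} \approx -0.0013467$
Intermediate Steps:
$R{\left(D,c \right)} = -1$ ($R{\left(D,c \right)} = \frac{1}{-1} = -1$)
$P = \frac{1}{13}$ ($P = \frac{1}{-5 + 3 \cdot 6} = \frac{1}{-5 + 18} = \frac{1}{13} \approx 0.076923$)
$A{\left(j,J \right)} = - \frac{J}{13}$ ($A{\left(j,J \right)} = \left(-1\right) \frac{1}{13} J = - \frac{J}{13}$)
$\frac{A{\left(7,17 \right)}}{971} = \frac{\left(- \frac{1}{13}\right) 17}{971} = \left(- \frac{17}{13}\right) \frac{1}{971} = - \frac{17}{12623}$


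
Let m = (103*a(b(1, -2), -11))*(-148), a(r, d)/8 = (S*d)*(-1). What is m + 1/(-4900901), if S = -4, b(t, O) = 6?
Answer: 26297685865087/4900901 ≈ 5.3659e+6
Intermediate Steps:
a(r, d) = 32*d (a(r, d) = 8*(-4*d*(-1)) = 8*(4*d) = 32*d)
m = 5365888 (m = (103*(32*(-11)))*(-148) = (103*(-352))*(-148) = -36256*(-148) = 5365888)
m + 1/(-4900901) = 5365888 + 1/(-4900901) = 5365888 - 1/4900901 = 26297685865087/4900901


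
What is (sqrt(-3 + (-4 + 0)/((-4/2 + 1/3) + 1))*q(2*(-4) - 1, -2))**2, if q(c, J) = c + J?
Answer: 363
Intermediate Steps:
q(c, J) = J + c
(sqrt(-3 + (-4 + 0)/((-4/2 + 1/3) + 1))*q(2*(-4) - 1, -2))**2 = (sqrt(-3 + (-4 + 0)/((-4/2 + 1/3) + 1))*(-2 + (2*(-4) - 1)))**2 = (sqrt(-3 - 4/((-4*1/2 + 1*(1/3)) + 1))*(-2 + (-8 - 1)))**2 = (sqrt(-3 - 4/((-2 + 1/3) + 1))*(-2 - 9))**2 = (sqrt(-3 - 4/(-5/3 + 1))*(-11))**2 = (sqrt(-3 - 4/(-2/3))*(-11))**2 = (sqrt(-3 - 4*(-3/2))*(-11))**2 = (sqrt(-3 + 6)*(-11))**2 = (sqrt(3)*(-11))**2 = (-11*sqrt(3))**2 = 363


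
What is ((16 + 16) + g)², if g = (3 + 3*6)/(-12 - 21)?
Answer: 119025/121 ≈ 983.68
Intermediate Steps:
g = -7/11 (g = (3 + 18)/(-33) = 21*(-1/33) = -7/11 ≈ -0.63636)
((16 + 16) + g)² = ((16 + 16) - 7/11)² = (32 - 7/11)² = (345/11)² = 119025/121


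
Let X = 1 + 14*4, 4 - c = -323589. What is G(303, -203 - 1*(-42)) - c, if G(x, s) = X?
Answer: -323536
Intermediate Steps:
c = 323593 (c = 4 - 1*(-323589) = 4 + 323589 = 323593)
X = 57 (X = 1 + 56 = 57)
G(x, s) = 57
G(303, -203 - 1*(-42)) - c = 57 - 1*323593 = 57 - 323593 = -323536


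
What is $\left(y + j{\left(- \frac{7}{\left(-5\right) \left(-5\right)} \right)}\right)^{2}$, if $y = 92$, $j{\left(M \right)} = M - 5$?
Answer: $\frac{4700224}{625} \approx 7520.4$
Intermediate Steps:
$j{\left(M \right)} = -5 + M$ ($j{\left(M \right)} = M - 5 = -5 + M$)
$\left(y + j{\left(- \frac{7}{\left(-5\right) \left(-5\right)} \right)}\right)^{2} = \left(92 - \left(5 + \frac{7}{\left(-5\right) \left(-5\right)}\right)\right)^{2} = \left(92 - \left(5 + \frac{7}{25}\right)\right)^{2} = \left(92 - \frac{132}{25}\right)^{2} = \left(\frac{2168}{25}\right)^{2} = \frac{4700224}{625}$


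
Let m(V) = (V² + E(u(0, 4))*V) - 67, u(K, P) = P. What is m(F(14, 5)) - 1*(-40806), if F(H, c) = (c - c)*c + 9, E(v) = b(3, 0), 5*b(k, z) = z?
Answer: 40820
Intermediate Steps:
b(k, z) = z/5
E(v) = 0 (E(v) = (⅕)*0 = 0)
F(H, c) = 9 (F(H, c) = 0*c + 9 = 0 + 9 = 9)
m(V) = -67 + V² (m(V) = (V² + 0*V) - 67 = (V² + 0) - 67 = V² - 67 = -67 + V²)
m(F(14, 5)) - 1*(-40806) = (-67 + 9²) - 1*(-40806) = (-67 + 81) + 40806 = 14 + 40806 = 40820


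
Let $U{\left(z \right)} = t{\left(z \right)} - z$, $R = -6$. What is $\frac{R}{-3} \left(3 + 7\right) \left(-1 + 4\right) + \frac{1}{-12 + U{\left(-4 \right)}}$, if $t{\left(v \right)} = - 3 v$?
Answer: $\frac{241}{4} \approx 60.25$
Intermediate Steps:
$U{\left(z \right)} = - 4 z$ ($U{\left(z \right)} = - 3 z - z = - 4 z$)
$\frac{R}{-3} \left(3 + 7\right) \left(-1 + 4\right) + \frac{1}{-12 + U{\left(-4 \right)}} = - \frac{6}{-3} \left(3 + 7\right) \left(-1 + 4\right) + \frac{1}{-12 - -16} = \left(-6\right) \left(- \frac{1}{3}\right) 10 \cdot 3 + \frac{1}{-12 + 16} = 2 \cdot 30 + \frac{1}{4} = 60 + \frac{1}{4} = \frac{241}{4}$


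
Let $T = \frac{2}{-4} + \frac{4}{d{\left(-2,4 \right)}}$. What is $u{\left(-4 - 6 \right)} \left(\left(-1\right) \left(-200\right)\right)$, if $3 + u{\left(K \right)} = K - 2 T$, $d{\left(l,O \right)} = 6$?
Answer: $- \frac{8000}{3} \approx -2666.7$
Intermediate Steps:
$T = \frac{1}{6}$ ($T = \frac{2}{-4} + \frac{4}{6} = 2 \left(- \frac{1}{4}\right) + 4 \cdot \frac{1}{6} = - \frac{1}{2} + \frac{2}{3} = \frac{1}{6} \approx 0.16667$)
$u{\left(K \right)} = - \frac{10}{3} + K$ ($u{\left(K \right)} = -3 + \left(K - \frac{1}{3}\right) = -3 + \left(- \frac{1}{3} + K\right) = - \frac{10}{3} + K$)
$u{\left(-4 - 6 \right)} \left(\left(-1\right) \left(-200\right)\right) = \left(- \frac{10}{3} - 10\right) \left(\left(-1\right) \left(-200\right)\right) = \left(- \frac{10}{3} - 10\right) 200 = \left(- \frac{40}{3}\right) 200 = - \frac{8000}{3}$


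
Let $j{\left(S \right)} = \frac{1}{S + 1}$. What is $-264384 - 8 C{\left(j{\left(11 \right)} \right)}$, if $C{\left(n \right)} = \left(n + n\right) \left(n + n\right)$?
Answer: $- \frac{2379458}{9} \approx -2.6438 \cdot 10^{5}$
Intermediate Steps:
$j{\left(S \right)} = \frac{1}{1 + S}$
$C{\left(n \right)} = 4 n^{2}$ ($C{\left(n \right)} = 2 n 2 n = 4 n^{2}$)
$-264384 - 8 C{\left(j{\left(11 \right)} \right)} = -264384 - 8 \cdot 4 \left(\frac{1}{1 + 11}\right)^{2} = -264384 - 8 \cdot 4 \left(\frac{1}{12}\right)^{2} = -264384 - 8 \cdot \frac{4}{144} = -264384 - 8 \cdot 4 \cdot \frac{1}{144} = -264384 - 8 \cdot \frac{1}{36} = -264384 - \frac{2}{9} = - \frac{2379458}{9}$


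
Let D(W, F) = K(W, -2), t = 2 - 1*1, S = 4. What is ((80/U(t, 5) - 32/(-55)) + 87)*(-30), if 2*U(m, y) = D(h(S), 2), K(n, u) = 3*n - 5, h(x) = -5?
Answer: -26262/11 ≈ -2387.5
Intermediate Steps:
t = 1 (t = 2 - 1 = 1)
K(n, u) = -5 + 3*n
D(W, F) = -5 + 3*W
U(m, y) = -10 (U(m, y) = (-5 + 3*(-5))/2 = (-5 - 15)/2 = (½)*(-20) = -10)
((80/U(t, 5) - 32/(-55)) + 87)*(-30) = ((80/(-10) - 32/(-55)) + 87)*(-30) = ((80*(-⅒) - 32*(-1/55)) + 87)*(-30) = ((-8 + 32/55) + 87)*(-30) = (-408/55 + 87)*(-30) = (4377/55)*(-30) = -26262/11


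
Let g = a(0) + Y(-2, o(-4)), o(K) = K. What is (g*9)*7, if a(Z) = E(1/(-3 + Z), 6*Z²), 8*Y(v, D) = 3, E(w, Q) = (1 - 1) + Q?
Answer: 189/8 ≈ 23.625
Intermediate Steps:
E(w, Q) = Q (E(w, Q) = 0 + Q = Q)
Y(v, D) = 3/8 (Y(v, D) = (⅛)*3 = 3/8)
a(Z) = 6*Z²
g = 3/8 (g = 6*0² + 3/8 = 6*0 + 3/8 = 0 + 3/8 = 3/8 ≈ 0.37500)
(g*9)*7 = ((3/8)*9)*7 = (27/8)*7 = 189/8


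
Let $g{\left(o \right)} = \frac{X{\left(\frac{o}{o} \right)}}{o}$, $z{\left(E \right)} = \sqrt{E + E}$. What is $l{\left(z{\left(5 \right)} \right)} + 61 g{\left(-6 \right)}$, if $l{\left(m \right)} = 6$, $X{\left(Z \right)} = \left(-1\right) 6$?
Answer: $67$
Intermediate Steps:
$z{\left(E \right)} = \sqrt{2} \sqrt{E}$ ($z{\left(E \right)} = \sqrt{2 E} = \sqrt{2} \sqrt{E}$)
$X{\left(Z \right)} = -6$
$g{\left(o \right)} = - \frac{6}{o}$
$l{\left(z{\left(5 \right)} \right)} + 61 g{\left(-6 \right)} = 6 + 61 \left(- \frac{6}{-6}\right) = 6 + 61 \left(\left(-6\right) \left(- \frac{1}{6}\right)\right) = 6 + 61 \cdot 1 = 6 + 61 = 67$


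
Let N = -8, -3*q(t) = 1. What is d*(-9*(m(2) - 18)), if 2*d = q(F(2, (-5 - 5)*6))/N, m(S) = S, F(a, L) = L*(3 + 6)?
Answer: 3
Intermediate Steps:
F(a, L) = 9*L (F(a, L) = L*9 = 9*L)
q(t) = -1/3 (q(t) = -1/3*1 = -1/3)
d = 1/48 (d = (-1/3/(-8))/2 = (-1/3*(-1/8))/2 = (1/2)*(1/24) = 1/48 ≈ 0.020833)
d*(-9*(m(2) - 18)) = (-9*(2 - 18))/48 = (-9*(-16))/48 = (1/48)*144 = 3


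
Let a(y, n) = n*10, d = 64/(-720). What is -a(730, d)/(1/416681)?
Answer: 3333448/9 ≈ 3.7038e+5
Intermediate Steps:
d = -4/45 (d = 64*(-1/720) = -4/45 ≈ -0.088889)
a(y, n) = 10*n
-a(730, d)/(1/416681) = -10*(-4/45)/(1/416681) = -(-8)/(9*1/416681) = -(-8)*416681/9 = -1*(-3333448/9) = 3333448/9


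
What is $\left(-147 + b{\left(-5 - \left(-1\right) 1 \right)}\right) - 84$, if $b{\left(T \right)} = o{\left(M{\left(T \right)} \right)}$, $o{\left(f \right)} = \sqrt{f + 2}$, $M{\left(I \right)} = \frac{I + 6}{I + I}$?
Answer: $-231 + \frac{\sqrt{7}}{2} \approx -229.68$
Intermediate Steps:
$M{\left(I \right)} = \frac{6 + I}{2 I}$
$o{\left(f \right)} = \sqrt{2 + f}$
$b{\left(T \right)} = \sqrt{2 + \frac{6 + T}{2 T}}$
$\left(-147 + b{\left(-5 - \left(-1\right) 1 \right)}\right) - 84 = \left(-147 + \frac{\sqrt{10 + \frac{12}{-5 - \left(-1\right) 1}}}{2}\right) - 84 = \left(-147 + \frac{\sqrt{10 + \frac{12}{-5 - -1}}}{2}\right) - 84 = \left(-147 + \frac{\sqrt{10 + \frac{12}{-5 + 1}}}{2}\right) - 84 = \left(-147 + \frac{\sqrt{10 + \frac{12}{-4}}}{2}\right) - 84 = \left(-147 + \frac{\sqrt{10 + 12 \left(- \frac{1}{4}\right)}}{2}\right) - 84 = \left(-147 + \frac{\sqrt{10 - 3}}{2}\right) - 84 = \left(-147 + \frac{\sqrt{7}}{2}\right) - 84 = -231 + \frac{\sqrt{7}}{2}$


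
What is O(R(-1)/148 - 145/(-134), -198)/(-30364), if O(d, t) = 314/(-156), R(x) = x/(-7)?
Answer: 157/2368392 ≈ 6.6290e-5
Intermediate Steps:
R(x) = -x/7 (R(x) = x*(-⅐) = -x/7)
O(d, t) = -157/78 (O(d, t) = 314*(-1/156) = -157/78)
O(R(-1)/148 - 145/(-134), -198)/(-30364) = -157/78/(-30364) = -157/78*(-1/30364) = 157/2368392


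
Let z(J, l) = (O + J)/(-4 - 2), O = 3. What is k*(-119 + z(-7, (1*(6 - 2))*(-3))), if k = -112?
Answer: 39760/3 ≈ 13253.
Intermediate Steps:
z(J, l) = -1/2 - J/6 (z(J, l) = (3 + J)/(-4 - 2) = (3 + J)/(-6) = (3 + J)*(-1/6) = -1/2 - J/6)
k*(-119 + z(-7, (1*(6 - 2))*(-3))) = -112*(-119 + (-1/2 - 1/6*(-7))) = -112*(-119 + (-1/2 + 7/6)) = -112*(-119 + 2/3) = -112*(-355/3) = 39760/3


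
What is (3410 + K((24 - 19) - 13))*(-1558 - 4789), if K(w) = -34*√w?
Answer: -21643270 + 431596*I*√2 ≈ -2.1643e+7 + 6.1037e+5*I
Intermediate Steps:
(3410 + K((24 - 19) - 13))*(-1558 - 4789) = (3410 - 34*√((24 - 19) - 13))*(-1558 - 4789) = (3410 - 34*√(5 - 13))*(-6347) = (3410 - 68*I*√2)*(-6347) = -21643270 + 431596*I*√2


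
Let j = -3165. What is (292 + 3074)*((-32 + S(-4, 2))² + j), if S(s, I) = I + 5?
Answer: -8549640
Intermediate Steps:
S(s, I) = 5 + I
(292 + 3074)*((-32 + S(-4, 2))² + j) = (292 + 3074)*((-32 + (5 + 2))² - 3165) = 3366*((-32 + 7)² - 3165) = 3366*((-25)² - 3165) = 3366*(625 - 3165) = 3366*(-2540) = -8549640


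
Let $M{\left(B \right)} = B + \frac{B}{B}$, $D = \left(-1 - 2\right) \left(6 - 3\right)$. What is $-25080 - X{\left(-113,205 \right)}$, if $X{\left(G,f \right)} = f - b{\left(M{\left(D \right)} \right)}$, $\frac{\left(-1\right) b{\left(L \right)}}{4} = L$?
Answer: $-25253$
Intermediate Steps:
$D = -9$ ($D = \left(-3\right) 3 = -9$)
$M{\left(B \right)} = 1 + B$ ($M{\left(B \right)} = B + 1 = 1 + B$)
$b{\left(L \right)} = - 4 L$
$X{\left(G,f \right)} = -32 + f$ ($X{\left(G,f \right)} = f - - 4 \left(1 - 9\right) = f - \left(-4\right) \left(-8\right) = f - 32 = -32 + f$)
$-25080 - X{\left(-113,205 \right)} = -25080 - \left(-32 + 205\right) = -25080 - 173 = -25253$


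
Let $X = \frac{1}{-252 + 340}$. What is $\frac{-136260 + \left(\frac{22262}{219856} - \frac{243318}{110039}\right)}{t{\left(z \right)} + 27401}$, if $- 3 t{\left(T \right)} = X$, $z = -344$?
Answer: $- \frac{54393125034564195}{10937932883077837} \approx -4.9729$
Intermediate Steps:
$X = \frac{1}{88} \approx 0.011364$
$t{\left(T \right)} = - \frac{1}{264}$ ($t{\left(T \right)} = \left(- \frac{1}{3}\right) \frac{1}{88} = - \frac{1}{264}$)
$\frac{-136260 + \left(\frac{22262}{219856} - \frac{243318}{110039}\right)}{t{\left(z \right)} + 27401} = \frac{-136260 + \left(\frac{22262}{219856} - \frac{243318}{110039}\right)}{- \frac{1}{264} + 27401} = \frac{-136260 + \left(22262 \cdot \frac{1}{219856} - \frac{243318}{110039}\right)}{\frac{7233863}{264}} = \left(-136260 + \left(\frac{11131}{109928} - \frac{243318}{110039}\right)\right) \frac{264}{7233863} = \left(-136260 - \frac{25522616995}{12096367192}\right) \frac{264}{7233863} = \left(- \frac{1648276516198915}{12096367192}\right) \frac{264}{7233863} = - \frac{54393125034564195}{10937932883077837}$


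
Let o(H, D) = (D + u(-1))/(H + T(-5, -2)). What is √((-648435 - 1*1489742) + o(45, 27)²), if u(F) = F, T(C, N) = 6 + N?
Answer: I*√5133762301/49 ≈ 1462.3*I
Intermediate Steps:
o(H, D) = (-1 + D)/(4 + H) (o(H, D) = (D - 1)/(H + (6 - 2)) = (-1 + D)/(H + 4) = (-1 + D)/(4 + H))
√((-648435 - 1*1489742) + o(45, 27)²) = √((-648435 - 1*1489742) + ((-1 + 27)/(4 + 45))²) = √((-648435 - 1489742) + (26/49)²) = √(-2138177 + ((1/49)*26)²) = √(-2138177 + (26/49)²) = √(-2138177 + 676/2401) = √(-5133762301/2401) = I*√5133762301/49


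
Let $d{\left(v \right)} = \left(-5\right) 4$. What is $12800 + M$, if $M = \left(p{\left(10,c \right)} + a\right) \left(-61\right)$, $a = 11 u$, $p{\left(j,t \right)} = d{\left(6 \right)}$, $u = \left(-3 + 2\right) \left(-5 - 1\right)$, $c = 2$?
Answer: $9994$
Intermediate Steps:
$u = 6$ ($u = \left(-1\right) \left(-6\right) = 6$)
$d{\left(v \right)} = -20$
$p{\left(j,t \right)} = -20$
$a = 66$ ($a = 11 \cdot 6 = 66$)
$M = -2806$ ($M = \left(-20 + 66\right) \left(-61\right) = 46 \left(-61\right) = -2806$)
$12800 + M = 12800 - 2806 = 9994$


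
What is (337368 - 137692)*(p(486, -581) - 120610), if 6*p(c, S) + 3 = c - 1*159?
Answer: -24072139856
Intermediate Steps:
p(c, S) = -27 + c/6 (p(c, S) = -½ + (c - 1*159)/6 = -½ + (c - 159)/6 = -½ + (-159 + c)/6 = -½ + (-53/2 + c/6) = -27 + c/6)
(337368 - 137692)*(p(486, -581) - 120610) = (337368 - 137692)*((-27 + (⅙)*486) - 120610) = 199676*((-27 + 81) - 120610) = 199676*(54 - 120610) = 199676*(-120556) = -24072139856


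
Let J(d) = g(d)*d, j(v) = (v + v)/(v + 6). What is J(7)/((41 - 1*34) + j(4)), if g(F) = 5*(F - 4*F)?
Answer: -1225/13 ≈ -94.231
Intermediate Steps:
g(F) = -15*F (g(F) = 5*(-3*F) = -15*F)
j(v) = 2*v/(6 + v) (j(v) = (2*v)/(6 + v) = 2*v/(6 + v))
J(d) = -15*d² (J(d) = (-15*d)*d = -15*d²)
J(7)/((41 - 1*34) + j(4)) = (-15*7²)/((41 - 1*34) + 2*4/(6 + 4)) = (-15*49)/((41 - 34) + 2*4/10) = -735/(7 + 2*4*(⅒)) = -735/(7 + ⅘) = -735/(39/5) = (5/39)*(-735) = -1225/13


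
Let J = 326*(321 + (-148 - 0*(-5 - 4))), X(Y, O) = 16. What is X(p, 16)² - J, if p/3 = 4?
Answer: -56142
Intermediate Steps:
p = 12 (p = 3*4 = 12)
J = 56398 (J = 326*(321 + (-148 - 0*(-9))) = 326*(321 + (-148 - 1*0)) = 326*(321 + (-148 + 0)) = 326*(321 - 148) = 326*173 = 56398)
X(p, 16)² - J = 16² - 1*56398 = 256 - 56398 = -56142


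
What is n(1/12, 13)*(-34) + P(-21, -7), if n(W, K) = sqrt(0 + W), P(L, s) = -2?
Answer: -2 - 17*sqrt(3)/3 ≈ -11.815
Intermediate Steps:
n(W, K) = sqrt(W)
n(1/12, 13)*(-34) + P(-21, -7) = sqrt(1/12)*(-34) - 2 = (sqrt(3)/6)*(-34) - 2 = -17*sqrt(3)/3 - 2 = -2 - 17*sqrt(3)/3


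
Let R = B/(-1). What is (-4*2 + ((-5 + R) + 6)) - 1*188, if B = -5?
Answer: -190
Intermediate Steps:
R = 5 (R = -5/(-1) = -5*(-1) = 5)
(-4*2 + ((-5 + R) + 6)) - 1*188 = (-4*2 + ((-5 + 5) + 6)) - 1*188 = (-8 + (0 + 6)) - 188 = (-8 + 6) - 188 = -2 - 188 = -190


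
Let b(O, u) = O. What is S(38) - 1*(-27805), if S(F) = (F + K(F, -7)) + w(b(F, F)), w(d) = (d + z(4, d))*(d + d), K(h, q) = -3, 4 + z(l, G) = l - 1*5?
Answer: 30348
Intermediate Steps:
z(l, G) = -9 + l (z(l, G) = -4 + (l - 1*5) = -4 + (l - 5) = -4 + (-5 + l) = -9 + l)
w(d) = 2*d*(-5 + d) (w(d) = (d + (-9 + 4))*(d + d) = (d - 5)*(2*d) = (-5 + d)*(2*d) = 2*d*(-5 + d))
S(F) = -3 + F + 2*F*(-5 + F) (S(F) = (F - 3) + 2*F*(-5 + F) = (-3 + F) + 2*F*(-5 + F) = -3 + F + 2*F*(-5 + F))
S(38) - 1*(-27805) = (-3 + 38 + 2*38*(-5 + 38)) - 1*(-27805) = (-3 + 38 + 2*38*33) + 27805 = (-3 + 38 + 2508) + 27805 = 2543 + 27805 = 30348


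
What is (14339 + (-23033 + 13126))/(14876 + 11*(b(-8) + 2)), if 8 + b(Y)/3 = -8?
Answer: 2216/7185 ≈ 0.30842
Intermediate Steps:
b(Y) = -48 (b(Y) = -24 + 3*(-8) = -24 - 24 = -48)
(14339 + (-23033 + 13126))/(14876 + 11*(b(-8) + 2)) = (14339 + (-23033 + 13126))/(14876 + 11*(-48 + 2)) = (14339 - 9907)/(14876 + 11*(-46)) = 4432/(14876 - 506) = 4432/14370 = 4432*(1/14370) = 2216/7185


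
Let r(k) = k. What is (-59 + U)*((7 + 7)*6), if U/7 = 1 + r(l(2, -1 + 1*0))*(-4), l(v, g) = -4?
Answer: 5040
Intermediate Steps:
U = 119 (U = 7*(1 - 4*(-4)) = 7*(1 + 16) = 7*17 = 119)
(-59 + U)*((7 + 7)*6) = (-59 + 119)*((7 + 7)*6) = 60*(14*6) = 60*84 = 5040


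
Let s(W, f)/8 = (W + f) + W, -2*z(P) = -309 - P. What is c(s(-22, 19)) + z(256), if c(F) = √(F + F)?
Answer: 565/2 + 20*I ≈ 282.5 + 20.0*I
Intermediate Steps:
z(P) = 309/2 + P/2 (z(P) = -(-309 - P)/2 = 309/2 + P/2)
s(W, f) = 8*f + 16*W (s(W, f) = 8*((W + f) + W) = 8*(f + 2*W) = 8*f + 16*W)
c(F) = √2*√F (c(F) = √(2*F) = √2*√F)
c(s(-22, 19)) + z(256) = √2*√(8*19 + 16*(-22)) + (309/2 + (½)*256) = √2*√(152 - 352) + (309/2 + 128) = √2*√(-200) + 565/2 = √2*(10*I*√2) + 565/2 = 20*I + 565/2 = 565/2 + 20*I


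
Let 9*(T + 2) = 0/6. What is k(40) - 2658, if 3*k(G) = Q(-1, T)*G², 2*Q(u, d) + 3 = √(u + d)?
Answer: -3458 + 800*I*√3/3 ≈ -3458.0 + 461.88*I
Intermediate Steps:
T = -2 (T = -2 + (0/6)/9 = -2 + (0*(⅙))/9 = -2 + (⅑)*0 = -2 + 0 = -2)
Q(u, d) = -3/2 + √(d + u)/2 (Q(u, d) = -3/2 + √(u + d)/2 = -3/2 + √(d + u)/2)
k(G) = G²*(-3/2 + I*√3/2)/3 (k(G) = ((-3/2 + √(-2 - 1)/2)*G²)/3 = ((-3/2 + √(-3)/2)*G²)/3 = ((-3/2 + (I*√3)/2)*G²)/3 = ((-3/2 + I*√3/2)*G²)/3 = (G²*(-3/2 + I*√3/2))/3 = G²*(-3/2 + I*√3/2)/3)
k(40) - 2658 = (⅙)*40²*(-3 + I*√3) - 2658 = (⅙)*1600*(-3 + I*√3) - 2658 = (-800 + 800*I*√3/3) - 2658 = -3458 + 800*I*√3/3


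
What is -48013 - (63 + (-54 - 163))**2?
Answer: -71729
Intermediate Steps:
-48013 - (63 + (-54 - 163))**2 = -48013 - (63 - 217)**2 = -48013 - 1*(-154)**2 = -48013 - 1*23716 = -48013 - 23716 = -71729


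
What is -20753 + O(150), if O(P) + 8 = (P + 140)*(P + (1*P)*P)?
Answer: 6547739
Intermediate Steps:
O(P) = -8 + (140 + P)*(P + P²) (O(P) = -8 + (P + 140)*(P + (1*P)*P) = -8 + (140 + P)*(P + P*P) = -8 + (140 + P)*(P + P²))
-20753 + O(150) = -20753 + (-8 + 150³ + 140*150 + 141*150²) = -20753 + (-8 + 3375000 + 21000 + 141*22500) = -20753 + (-8 + 3375000 + 21000 + 3172500) = -20753 + 6568492 = 6547739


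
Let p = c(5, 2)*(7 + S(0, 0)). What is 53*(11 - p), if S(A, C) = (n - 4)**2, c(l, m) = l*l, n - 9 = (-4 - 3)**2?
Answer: -3872392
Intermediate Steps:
n = 58 (n = 9 + (-4 - 3)**2 = 9 + (-7)**2 = 9 + 49 = 58)
c(l, m) = l**2
S(A, C) = 2916 (S(A, C) = (58 - 4)**2 = 54**2 = 2916)
p = 73075 (p = 5**2*(7 + 2916) = 25*2923 = 73075)
53*(11 - p) = 53*(11 - 1*73075) = 53*(11 - 73075) = 53*(-73064) = -3872392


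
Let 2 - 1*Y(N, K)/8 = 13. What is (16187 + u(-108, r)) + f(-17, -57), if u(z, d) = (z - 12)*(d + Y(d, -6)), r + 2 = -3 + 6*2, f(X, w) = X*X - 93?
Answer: 26103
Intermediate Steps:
Y(N, K) = -88 (Y(N, K) = 16 - 8*13 = 16 - 104 = -88)
f(X, w) = -93 + X**2 (f(X, w) = X**2 - 93 = -93 + X**2)
r = 7 (r = -2 + (-3 + 6*2) = -2 + (-3 + 12) = -2 + 9 = 7)
u(z, d) = (-88 + d)*(-12 + z) (u(z, d) = (z - 12)*(d - 88) = (-12 + z)*(-88 + d) = (-88 + d)*(-12 + z))
(16187 + u(-108, r)) + f(-17, -57) = (16187 + (1056 - 88*(-108) - 12*7 + 7*(-108))) + (-93 + (-17)**2) = (16187 + (1056 + 9504 - 84 - 756)) + (-93 + 289) = (16187 + 9720) + 196 = 25907 + 196 = 26103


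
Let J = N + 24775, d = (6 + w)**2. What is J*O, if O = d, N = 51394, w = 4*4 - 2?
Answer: 30467600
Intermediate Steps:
w = 14 (w = 16 - 2 = 14)
d = 400 (d = (6 + 14)**2 = 20**2 = 400)
O = 400
J = 76169 (J = 51394 + 24775 = 76169)
J*O = 76169*400 = 30467600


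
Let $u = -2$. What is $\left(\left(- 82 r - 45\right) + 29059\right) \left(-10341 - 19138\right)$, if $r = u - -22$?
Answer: $-806958146$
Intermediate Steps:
$r = 20$ ($r = -2 - -22 = -2 + 22 = 20$)
$\left(\left(- 82 r - 45\right) + 29059\right) \left(-10341 - 19138\right) = \left(\left(\left(-82\right) 20 - 45\right) + 29059\right) \left(-10341 - 19138\right) = \left(\left(-1640 - 45\right) + 29059\right) \left(-29479\right) = \left(-1685 + 29059\right) \left(-29479\right) = 27374 \left(-29479\right) = -806958146$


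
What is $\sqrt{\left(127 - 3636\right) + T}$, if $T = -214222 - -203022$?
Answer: $i \sqrt{14709} \approx 121.28 i$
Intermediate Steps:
$T = -11200$ ($T = -214222 + 203022 = -11200$)
$\sqrt{\left(127 - 3636\right) + T} = \sqrt{\left(127 - 3636\right) - 11200} = \sqrt{-3509 - 11200} = \sqrt{-14709} = i \sqrt{14709}$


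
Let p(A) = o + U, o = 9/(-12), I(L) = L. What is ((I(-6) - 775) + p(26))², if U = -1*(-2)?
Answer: 9728161/16 ≈ 6.0801e+5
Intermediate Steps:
o = -¾ (o = 9*(-1/12) = -¾ ≈ -0.75000)
U = 2
p(A) = 5/4 (p(A) = -¾ + 2 = 5/4)
((I(-6) - 775) + p(26))² = ((-6 - 775) + 5/4)² = (-781 + 5/4)² = (-3119/4)² = 9728161/16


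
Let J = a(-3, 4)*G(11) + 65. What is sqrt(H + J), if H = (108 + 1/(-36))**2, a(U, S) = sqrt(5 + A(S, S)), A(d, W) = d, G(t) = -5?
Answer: sqrt(15173569)/36 ≈ 108.20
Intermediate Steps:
a(U, S) = sqrt(5 + S)
H = 15108769/1296 (H = (108 - 1/36)**2 = (3887/36)**2 = 15108769/1296 ≈ 11658.)
J = 50 (J = sqrt(5 + 4)*(-5) + 65 = sqrt(9)*(-5) + 65 = 3*(-5) + 65 = -15 + 65 = 50)
sqrt(H + J) = sqrt(15108769/1296 + 50) = sqrt(15173569/1296) = sqrt(15173569)/36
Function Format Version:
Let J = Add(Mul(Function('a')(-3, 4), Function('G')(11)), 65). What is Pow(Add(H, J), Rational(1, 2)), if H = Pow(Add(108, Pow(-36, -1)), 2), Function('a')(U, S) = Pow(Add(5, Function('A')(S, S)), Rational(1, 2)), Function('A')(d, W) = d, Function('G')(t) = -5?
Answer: Mul(Rational(1, 36), Pow(15173569, Rational(1, 2))) ≈ 108.20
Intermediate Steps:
Function('a')(U, S) = Pow(Add(5, S), Rational(1, 2))
H = Rational(15108769, 1296) (H = Pow(Add(108, Rational(-1, 36)), 2) = Pow(Rational(3887, 36), 2) = Rational(15108769, 1296) ≈ 11658.)
J = 50 (J = Add(Mul(Pow(Add(5, 4), Rational(1, 2)), -5), 65) = Add(Mul(Pow(9, Rational(1, 2)), -5), 65) = Add(Mul(3, -5), 65) = Add(-15, 65) = 50)
Pow(Add(H, J), Rational(1, 2)) = Pow(Add(Rational(15108769, 1296), 50), Rational(1, 2)) = Pow(Rational(15173569, 1296), Rational(1, 2)) = Mul(Rational(1, 36), Pow(15173569, Rational(1, 2)))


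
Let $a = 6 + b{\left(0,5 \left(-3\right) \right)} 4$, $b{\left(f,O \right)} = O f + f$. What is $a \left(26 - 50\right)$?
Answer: $-144$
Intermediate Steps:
$b{\left(f,O \right)} = f + O f$
$a = 6$ ($a = 6 + 0 \left(1 + 5 \left(-3\right)\right) 4 = 6 + 0 \left(1 - 15\right) 4 = 6 + 0 \left(-14\right) 4 = 6 + 0 \cdot 4 = 6 + 0 = 6$)
$a \left(26 - 50\right) = 6 \left(26 - 50\right) = 6 \left(-24\right) = -144$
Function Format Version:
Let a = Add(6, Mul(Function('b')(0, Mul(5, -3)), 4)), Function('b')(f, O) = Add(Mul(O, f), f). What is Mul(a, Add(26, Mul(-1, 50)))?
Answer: -144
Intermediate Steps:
Function('b')(f, O) = Add(f, Mul(O, f))
a = 6 (a = Add(6, Mul(Mul(0, Add(1, Mul(5, -3))), 4)) = Add(6, Mul(Mul(0, Add(1, -15)), 4)) = Add(6, Mul(Mul(0, -14), 4)) = Add(6, Mul(0, 4)) = Add(6, 0) = 6)
Mul(a, Add(26, Mul(-1, 50))) = Mul(6, Add(26, Mul(-1, 50))) = Mul(6, Add(26, -50)) = Mul(6, -24) = -144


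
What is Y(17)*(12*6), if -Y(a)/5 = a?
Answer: -6120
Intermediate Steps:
Y(a) = -5*a
Y(17)*(12*6) = (-5*17)*(12*6) = -85*72 = -6120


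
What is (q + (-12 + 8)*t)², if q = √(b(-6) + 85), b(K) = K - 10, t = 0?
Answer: 69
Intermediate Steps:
b(K) = -10 + K
q = √69 (q = √((-10 - 6) + 85) = √(-16 + 85) = √69 ≈ 8.3066)
(q + (-12 + 8)*t)² = (√69 + (-12 + 8)*0)² = (√69 - 4*0)² = (√69 + 0)² = (√69)² = 69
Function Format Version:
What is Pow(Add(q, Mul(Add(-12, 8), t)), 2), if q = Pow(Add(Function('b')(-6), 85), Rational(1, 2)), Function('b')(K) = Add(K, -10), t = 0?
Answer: 69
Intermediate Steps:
Function('b')(K) = Add(-10, K)
q = Pow(69, Rational(1, 2)) (q = Pow(Add(Add(-10, -6), 85), Rational(1, 2)) = Pow(Add(-16, 85), Rational(1, 2)) = Pow(69, Rational(1, 2)) ≈ 8.3066)
Pow(Add(q, Mul(Add(-12, 8), t)), 2) = Pow(Add(Pow(69, Rational(1, 2)), Mul(Add(-12, 8), 0)), 2) = Pow(Add(Pow(69, Rational(1, 2)), Mul(-4, 0)), 2) = Pow(Add(Pow(69, Rational(1, 2)), 0), 2) = Pow(Pow(69, Rational(1, 2)), 2) = 69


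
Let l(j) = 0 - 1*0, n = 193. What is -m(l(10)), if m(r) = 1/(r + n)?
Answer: -1/193 ≈ -0.0051813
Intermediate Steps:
l(j) = 0 (l(j) = 0 + 0 = 0)
m(r) = 1/(193 + r) (m(r) = 1/(r + 193) = 1/(193 + r))
-m(l(10)) = -1/(193 + 0) = -1/193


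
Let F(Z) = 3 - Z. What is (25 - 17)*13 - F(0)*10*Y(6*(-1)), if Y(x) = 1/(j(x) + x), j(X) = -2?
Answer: 431/4 ≈ 107.75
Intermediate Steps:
Y(x) = 1/(-2 + x)
(25 - 17)*13 - F(0)*10*Y(6*(-1)) = (25 - 17)*13 - (3 - 1*0)*10/(-2 + 6*(-1)) = 8*13 - (3 + 0)*10/(-2 - 6) = 104 - 3*10/(-8) = 104 - 30*(-1)/8 = 104 - 1*(-15/4) = 104 + 15/4 = 431/4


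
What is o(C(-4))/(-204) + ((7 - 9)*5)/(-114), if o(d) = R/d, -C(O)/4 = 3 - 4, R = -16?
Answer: 104/969 ≈ 0.10733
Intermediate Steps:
C(O) = 4 (C(O) = -4*(3 - 4) = -4*(-1) = 4)
o(d) = -16/d
o(C(-4))/(-204) + ((7 - 9)*5)/(-114) = -16/4/(-204) + ((7 - 9)*5)/(-114) = -16*¼*(-1/204) - 2*5*(-1/114) = -4*(-1/204) - 10*(-1/114) = 1/51 + 5/57 = 104/969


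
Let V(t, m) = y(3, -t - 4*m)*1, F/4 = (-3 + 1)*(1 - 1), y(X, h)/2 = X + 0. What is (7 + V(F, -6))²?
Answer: 169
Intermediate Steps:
y(X, h) = 2*X (y(X, h) = 2*(X + 0) = 2*X)
F = 0 (F = 4*((-3 + 1)*(1 - 1)) = 4*(-2*0) = 4*0 = 0)
V(t, m) = 6 (V(t, m) = (2*3)*1 = 6*1 = 6)
(7 + V(F, -6))² = (7 + 6)² = 13² = 169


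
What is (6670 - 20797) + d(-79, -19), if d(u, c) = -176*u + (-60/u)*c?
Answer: -18757/79 ≈ -237.43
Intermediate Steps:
d(u, c) = -176*u - 60*c/u
(6670 - 20797) + d(-79, -19) = (6670 - 20797) + (-176*(-79) - 60*(-19)/(-79)) = -14127 + (13904 - 60*(-19)*(-1/79)) = -14127 + (13904 - 1140/79) = -14127 + 1097276/79 = -18757/79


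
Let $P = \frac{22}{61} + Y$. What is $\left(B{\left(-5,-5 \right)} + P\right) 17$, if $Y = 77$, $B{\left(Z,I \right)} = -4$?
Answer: $\frac{76075}{61} \approx 1247.1$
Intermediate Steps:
$P = \frac{4719}{61}$ ($P = \frac{22}{61} + 77 = \frac{4719}{61} \approx 77.361$)
$\left(B{\left(-5,-5 \right)} + P\right) 17 = \left(-4 + \frac{4719}{61}\right) 17 = \frac{4475}{61} \cdot 17 = \frac{76075}{61}$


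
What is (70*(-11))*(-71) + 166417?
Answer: 221087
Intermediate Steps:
(70*(-11))*(-71) + 166417 = -770*(-71) + 166417 = 54670 + 166417 = 221087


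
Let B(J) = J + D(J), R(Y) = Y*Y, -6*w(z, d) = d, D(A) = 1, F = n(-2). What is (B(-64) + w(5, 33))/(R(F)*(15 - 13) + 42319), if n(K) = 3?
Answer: -137/84674 ≈ -0.0016180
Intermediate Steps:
F = 3
w(z, d) = -d/6
R(Y) = Y**2
B(J) = 1 + J (B(J) = J + 1 = 1 + J)
(B(-64) + w(5, 33))/(R(F)*(15 - 13) + 42319) = ((1 - 64) - 1/6*33)/(3**2*(15 - 13) + 42319) = (-63 - 11/2)/(9*2 + 42319) = -137/(2*(18 + 42319)) = -137/2/42337 = -137/2*1/42337 = -137/84674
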